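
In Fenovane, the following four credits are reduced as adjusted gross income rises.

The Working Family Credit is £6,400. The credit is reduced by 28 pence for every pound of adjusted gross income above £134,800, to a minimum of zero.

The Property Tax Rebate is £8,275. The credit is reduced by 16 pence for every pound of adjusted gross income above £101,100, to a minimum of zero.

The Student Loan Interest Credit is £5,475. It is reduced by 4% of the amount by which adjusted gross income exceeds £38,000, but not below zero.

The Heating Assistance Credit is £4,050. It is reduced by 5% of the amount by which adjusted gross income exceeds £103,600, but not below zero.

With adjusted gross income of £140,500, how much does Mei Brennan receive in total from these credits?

Working Family Credit: 28% of the £5,700 excess over £134,800 is £1,596; credit = £6,400 − £1,596 = £4,804.
Property Tax Rebate: 16% of the £39,400 excess over £101,100 is £6,304; credit = £8,275 − £6,304 = £1,971.
Student Loan Interest Credit: 4% of the £102,500 excess over £38,000 is £4,100; credit = £5,475 − £4,100 = £1,375.
Heating Assistance Credit: 5% of the £36,900 excess over £103,600 is £1,845; credit = £4,050 − £1,845 = £2,205.
Total: £4,804 + £1,971 + £1,375 + £2,205 = £10,355.

£10,355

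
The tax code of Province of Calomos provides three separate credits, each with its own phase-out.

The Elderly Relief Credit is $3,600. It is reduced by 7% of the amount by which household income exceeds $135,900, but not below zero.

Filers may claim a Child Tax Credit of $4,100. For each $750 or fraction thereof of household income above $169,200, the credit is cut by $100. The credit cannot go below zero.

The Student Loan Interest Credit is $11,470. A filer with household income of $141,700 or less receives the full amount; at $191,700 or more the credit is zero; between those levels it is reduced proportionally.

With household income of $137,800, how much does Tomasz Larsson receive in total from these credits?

Elderly Relief Credit: 7% of the $1,900 excess over $135,900 is $133; credit = $3,600 − $133 = $3,467.
Child Tax Credit: $137,800 is at or below the $169,200 threshold, so the full $4,100 applies.
Student Loan Interest Credit: $137,800 is at or below the $141,700 threshold, so the full $11,470 applies.
Total: $3,467 + $4,100 + $11,470 = $19,037.

$19,037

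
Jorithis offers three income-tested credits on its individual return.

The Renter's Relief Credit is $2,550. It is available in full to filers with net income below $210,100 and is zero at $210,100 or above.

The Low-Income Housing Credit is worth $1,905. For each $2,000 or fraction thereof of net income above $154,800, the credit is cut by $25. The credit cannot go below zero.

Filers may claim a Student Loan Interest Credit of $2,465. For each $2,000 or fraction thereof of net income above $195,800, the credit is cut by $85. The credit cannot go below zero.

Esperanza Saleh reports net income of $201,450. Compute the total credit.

Renter's Relief Credit: $201,450 is below the $210,100 cutoff, so the full $2,550 applies.
Low-Income Housing Credit: income exceeds $154,800 by $46,650, which is 24 full-or-partial $2,000 increments; reduction = 24 × $25 = $600, leaving $1,305.
Student Loan Interest Credit: income exceeds $195,800 by $5,650, which is 3 full-or-partial $2,000 increments; reduction = 3 × $85 = $255, leaving $2,210.
Total: $2,550 + $1,305 + $2,210 = $6,065.

$6,065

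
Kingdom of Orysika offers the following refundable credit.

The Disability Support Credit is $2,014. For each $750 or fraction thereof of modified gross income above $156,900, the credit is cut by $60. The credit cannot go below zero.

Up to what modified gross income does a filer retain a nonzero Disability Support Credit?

After 33 increments the reduction is 33 × $60 = $1,980, leaving $34; one more increment wipes it out. Increment 33 ends at excess 33 × $750 = $24,750, so the highest qualifying income is $156,900 + $24,750 = $181,650.

$181,650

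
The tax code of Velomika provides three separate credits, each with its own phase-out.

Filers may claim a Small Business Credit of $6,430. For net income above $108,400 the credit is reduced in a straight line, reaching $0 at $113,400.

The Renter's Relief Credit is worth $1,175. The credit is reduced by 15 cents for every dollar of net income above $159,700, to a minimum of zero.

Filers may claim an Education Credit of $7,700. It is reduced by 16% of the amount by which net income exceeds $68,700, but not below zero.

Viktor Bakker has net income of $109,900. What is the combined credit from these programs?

Small Business Credit: $109,900 is $1,500 into a $5,000 phase-out range, leaving 3,500/5,000 of the credit: $6,430 × 3,500/5,000 = $4,501.
Renter's Relief Credit: $109,900 is at or below the $159,700 threshold, so the full $1,175 applies.
Education Credit: 16% of the $41,200 excess over $68,700 is $6,592; credit = $7,700 − $6,592 = $1,108.
Total: $4,501 + $1,175 + $1,108 = $6,784.

$6,784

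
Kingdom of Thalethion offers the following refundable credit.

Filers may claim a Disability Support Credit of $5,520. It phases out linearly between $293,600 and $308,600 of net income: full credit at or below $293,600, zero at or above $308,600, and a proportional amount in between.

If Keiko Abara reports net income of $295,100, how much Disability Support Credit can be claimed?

$4,968

Disability Support Credit: $295,100 is $1,500 into a $15,000 phase-out range, leaving 13,500/15,000 of the credit: $5,520 × 13,500/15,000 = $4,968.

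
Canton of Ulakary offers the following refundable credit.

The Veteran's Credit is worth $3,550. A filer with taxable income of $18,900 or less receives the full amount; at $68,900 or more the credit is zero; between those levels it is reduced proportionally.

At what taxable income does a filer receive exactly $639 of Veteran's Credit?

$639 is 639/3,550 of the full $3,550, so 2,911/3,550 of the $50,000 range has been used: income = $18,900 + $50,000 × 2,911/3,550 = $59,900.

$59,900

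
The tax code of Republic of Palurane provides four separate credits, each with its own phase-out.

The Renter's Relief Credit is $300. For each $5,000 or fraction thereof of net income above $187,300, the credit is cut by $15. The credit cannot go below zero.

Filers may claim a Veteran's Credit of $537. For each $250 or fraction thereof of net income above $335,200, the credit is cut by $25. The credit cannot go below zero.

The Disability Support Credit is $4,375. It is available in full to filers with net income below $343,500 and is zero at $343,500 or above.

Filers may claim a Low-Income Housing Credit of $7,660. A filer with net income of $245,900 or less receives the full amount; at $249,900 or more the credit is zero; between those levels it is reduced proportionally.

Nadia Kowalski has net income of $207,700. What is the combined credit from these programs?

Renter's Relief Credit: income exceeds $187,300 by $20,400, which is 5 full-or-partial $5,000 increments; reduction = 5 × $15 = $75, leaving $225.
Veteran's Credit: $207,700 is at or below the $335,200 threshold, so the full $537 applies.
Disability Support Credit: $207,700 is below the $343,500 cutoff, so the full $4,375 applies.
Low-Income Housing Credit: $207,700 is at or below the $245,900 threshold, so the full $7,660 applies.
Total: $225 + $537 + $4,375 + $7,660 = $12,797.

$12,797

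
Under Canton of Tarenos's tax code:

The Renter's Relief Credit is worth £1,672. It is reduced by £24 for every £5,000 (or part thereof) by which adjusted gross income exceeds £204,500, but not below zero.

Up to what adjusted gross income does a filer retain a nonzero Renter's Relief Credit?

After 69 increments the reduction is 69 × £24 = £1,656, leaving £16; one more increment wipes it out. Increment 69 ends at excess 69 × £5,000 = £345,000, so the highest qualifying income is £204,500 + £345,000 = £549,500.

£549,500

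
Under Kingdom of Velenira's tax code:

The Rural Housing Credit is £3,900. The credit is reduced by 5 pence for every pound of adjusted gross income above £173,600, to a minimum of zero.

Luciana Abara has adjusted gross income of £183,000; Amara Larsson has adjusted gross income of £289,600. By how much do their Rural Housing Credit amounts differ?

Luciana (£183,000): Rural Housing Credit: 5% of the £9,400 excess over £173,600 is £470; credit = £3,900 − £470 = £3,430.
Amara (£289,600): Rural Housing Credit: 5% of the £116,000 excess over £173,600 is £5,800 ≥ base, so the credit is £0.
Difference: |£3,430 − £0| = £3,430.

£3,430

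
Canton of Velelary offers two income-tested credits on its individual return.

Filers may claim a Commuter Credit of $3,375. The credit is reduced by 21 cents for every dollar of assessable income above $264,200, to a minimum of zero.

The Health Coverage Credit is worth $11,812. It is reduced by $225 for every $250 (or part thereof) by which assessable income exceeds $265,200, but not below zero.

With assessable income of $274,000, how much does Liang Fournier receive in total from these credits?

$5,029

Commuter Credit: 21% of the $9,800 excess over $264,200 is $2,058; credit = $3,375 − $2,058 = $1,317.
Health Coverage Credit: income exceeds $265,200 by $8,800, which is 36 full-or-partial $250 increments; reduction = 36 × $225 = $8,100, leaving $3,712.
Total: $1,317 + $3,712 = $5,029.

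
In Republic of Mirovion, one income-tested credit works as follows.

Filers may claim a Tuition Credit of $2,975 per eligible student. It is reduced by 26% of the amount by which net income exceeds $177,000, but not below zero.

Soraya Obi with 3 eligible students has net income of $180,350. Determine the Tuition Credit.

Tuition Credit: base = 3 × $2,975 = $8,925. 26% of the $3,350 excess over $177,000 is $871; credit = $8,925 − $871 = $8,054.

$8,054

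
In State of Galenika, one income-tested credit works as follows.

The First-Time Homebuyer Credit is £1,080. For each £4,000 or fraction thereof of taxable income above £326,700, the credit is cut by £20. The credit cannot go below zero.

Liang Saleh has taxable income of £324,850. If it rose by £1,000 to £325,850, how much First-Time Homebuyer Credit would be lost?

£0

At £324,850 — £324,850 is at or below the £326,700 threshold, so the full £1,080 applies.
At £325,850 — £325,850 is at or below the £326,700 threshold, so the full £1,080 applies.
Lost: £1,080 − £1,080 = £0.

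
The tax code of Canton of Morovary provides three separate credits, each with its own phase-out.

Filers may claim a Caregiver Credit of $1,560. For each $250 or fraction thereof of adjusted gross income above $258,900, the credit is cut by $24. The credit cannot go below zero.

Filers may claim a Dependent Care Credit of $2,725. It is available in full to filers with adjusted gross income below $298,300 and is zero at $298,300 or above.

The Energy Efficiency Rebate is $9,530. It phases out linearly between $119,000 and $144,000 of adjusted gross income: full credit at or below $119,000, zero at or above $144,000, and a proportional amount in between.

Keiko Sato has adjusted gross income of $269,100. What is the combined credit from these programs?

Caregiver Credit: income exceeds $258,900 by $10,200, which is 41 full-or-partial $250 increments; reduction = 41 × $24 = $984, leaving $576.
Dependent Care Credit: $269,100 is below the $298,300 cutoff, so the full $2,725 applies.
Energy Efficiency Rebate: $269,100 is at or above $144,000, so the credit is $0.
Total: $576 + $2,725 + $0 = $3,301.

$3,301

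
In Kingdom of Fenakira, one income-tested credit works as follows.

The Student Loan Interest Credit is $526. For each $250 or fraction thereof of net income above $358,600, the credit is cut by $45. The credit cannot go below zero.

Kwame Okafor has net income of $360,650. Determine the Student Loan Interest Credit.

Student Loan Interest Credit: income exceeds $358,600 by $2,050, which is 9 full-or-partial $250 increments; reduction = 9 × $45 = $405, leaving $121.

$121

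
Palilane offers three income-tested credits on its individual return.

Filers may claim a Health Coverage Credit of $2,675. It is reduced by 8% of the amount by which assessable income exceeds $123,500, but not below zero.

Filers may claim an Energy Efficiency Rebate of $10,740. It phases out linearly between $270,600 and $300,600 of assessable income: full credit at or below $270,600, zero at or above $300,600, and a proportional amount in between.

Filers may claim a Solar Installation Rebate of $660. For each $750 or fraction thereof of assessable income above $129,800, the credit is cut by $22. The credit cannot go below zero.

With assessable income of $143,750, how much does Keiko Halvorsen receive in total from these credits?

Health Coverage Credit: 8% of the $20,250 excess over $123,500 is $1,620; credit = $2,675 − $1,620 = $1,055.
Energy Efficiency Rebate: $143,750 is at or below the $270,600 threshold, so the full $10,740 applies.
Solar Installation Rebate: income exceeds $129,800 by $13,950, which is 19 full-or-partial $750 increments; reduction = 19 × $22 = $418, leaving $242.
Total: $1,055 + $10,740 + $242 = $12,037.

$12,037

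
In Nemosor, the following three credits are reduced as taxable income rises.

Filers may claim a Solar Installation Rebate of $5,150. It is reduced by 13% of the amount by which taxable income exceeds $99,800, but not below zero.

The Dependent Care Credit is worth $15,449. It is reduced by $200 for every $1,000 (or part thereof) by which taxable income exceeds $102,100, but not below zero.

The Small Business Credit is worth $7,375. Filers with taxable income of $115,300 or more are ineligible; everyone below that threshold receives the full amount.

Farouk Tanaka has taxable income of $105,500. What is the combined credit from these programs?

$26,433

Solar Installation Rebate: 13% of the $5,700 excess over $99,800 is $741; credit = $5,150 − $741 = $4,409.
Dependent Care Credit: income exceeds $102,100 by $3,400, which is 4 full-or-partial $1,000 increments; reduction = 4 × $200 = $800, leaving $14,649.
Small Business Credit: $105,500 is below the $115,300 cutoff, so the full $7,375 applies.
Total: $4,409 + $14,649 + $7,375 = $26,433.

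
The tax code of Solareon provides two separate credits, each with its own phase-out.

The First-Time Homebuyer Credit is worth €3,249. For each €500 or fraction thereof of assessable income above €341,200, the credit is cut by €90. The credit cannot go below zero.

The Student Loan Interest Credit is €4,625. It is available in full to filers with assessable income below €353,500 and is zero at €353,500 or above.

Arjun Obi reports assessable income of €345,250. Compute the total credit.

First-Time Homebuyer Credit: income exceeds €341,200 by €4,050, which is 9 full-or-partial €500 increments; reduction = 9 × €90 = €810, leaving €2,439.
Student Loan Interest Credit: €345,250 is below the €353,500 cutoff, so the full €4,625 applies.
Total: €2,439 + €4,625 = €7,064.

€7,064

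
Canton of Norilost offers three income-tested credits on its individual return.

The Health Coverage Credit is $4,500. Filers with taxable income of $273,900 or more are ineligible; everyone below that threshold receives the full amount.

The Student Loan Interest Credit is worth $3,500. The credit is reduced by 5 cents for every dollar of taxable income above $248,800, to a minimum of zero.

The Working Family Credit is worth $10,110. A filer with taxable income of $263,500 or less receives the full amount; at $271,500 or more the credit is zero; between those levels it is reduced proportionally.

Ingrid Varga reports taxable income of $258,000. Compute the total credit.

$17,650

Health Coverage Credit: $258,000 is below the $273,900 cutoff, so the full $4,500 applies.
Student Loan Interest Credit: 5% of the $9,200 excess over $248,800 is $460; credit = $3,500 − $460 = $3,040.
Working Family Credit: $258,000 is at or below the $263,500 threshold, so the full $10,110 applies.
Total: $4,500 + $3,040 + $10,110 = $17,650.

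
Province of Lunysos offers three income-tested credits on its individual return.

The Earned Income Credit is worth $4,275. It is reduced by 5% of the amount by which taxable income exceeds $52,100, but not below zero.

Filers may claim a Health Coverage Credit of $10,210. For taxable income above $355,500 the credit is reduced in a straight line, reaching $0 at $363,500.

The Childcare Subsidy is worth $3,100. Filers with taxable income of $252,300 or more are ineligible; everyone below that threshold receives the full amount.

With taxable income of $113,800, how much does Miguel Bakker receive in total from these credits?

Earned Income Credit: 5% of the $61,700 excess over $52,100 is $3,085; credit = $4,275 − $3,085 = $1,190.
Health Coverage Credit: $113,800 is at or below the $355,500 threshold, so the full $10,210 applies.
Childcare Subsidy: $113,800 is below the $252,300 cutoff, so the full $3,100 applies.
Total: $1,190 + $10,210 + $3,100 = $14,500.

$14,500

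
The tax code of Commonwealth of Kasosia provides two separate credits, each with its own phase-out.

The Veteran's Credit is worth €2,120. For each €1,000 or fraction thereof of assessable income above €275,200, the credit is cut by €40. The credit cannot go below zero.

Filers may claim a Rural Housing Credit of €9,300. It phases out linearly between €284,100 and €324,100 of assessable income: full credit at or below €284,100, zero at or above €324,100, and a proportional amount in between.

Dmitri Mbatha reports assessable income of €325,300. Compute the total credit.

Veteran's Credit: income exceeds €275,200 by €50,100, which is 51 full-or-partial €1,000 increments; reduction = 51 × €40 = €2,040, leaving €80.
Rural Housing Credit: €325,300 is at or above €324,100, so the credit is €0.
Total: €80 + €0 = €80.

€80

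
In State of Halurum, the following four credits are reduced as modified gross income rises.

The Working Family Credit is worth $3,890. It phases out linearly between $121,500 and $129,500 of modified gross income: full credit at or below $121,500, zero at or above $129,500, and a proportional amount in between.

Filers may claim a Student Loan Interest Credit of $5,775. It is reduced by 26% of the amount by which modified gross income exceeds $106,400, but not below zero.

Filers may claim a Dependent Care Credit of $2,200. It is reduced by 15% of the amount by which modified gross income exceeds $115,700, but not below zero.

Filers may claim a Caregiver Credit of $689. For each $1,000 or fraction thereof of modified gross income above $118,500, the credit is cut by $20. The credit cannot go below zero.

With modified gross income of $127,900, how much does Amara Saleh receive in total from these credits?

$1,822

Working Family Credit: $127,900 is $6,400 into a $8,000 phase-out range, leaving 1,600/8,000 of the credit: $3,890 × 1,600/8,000 = $778.
Student Loan Interest Credit: 26% of the $21,500 excess over $106,400 is $5,590; credit = $5,775 − $5,590 = $185.
Dependent Care Credit: 15% of the $12,200 excess over $115,700 is $1,830; credit = $2,200 − $1,830 = $370.
Caregiver Credit: income exceeds $118,500 by $9,400, which is 10 full-or-partial $1,000 increments; reduction = 10 × $20 = $200, leaving $489.
Total: $778 + $185 + $370 + $489 = $1,822.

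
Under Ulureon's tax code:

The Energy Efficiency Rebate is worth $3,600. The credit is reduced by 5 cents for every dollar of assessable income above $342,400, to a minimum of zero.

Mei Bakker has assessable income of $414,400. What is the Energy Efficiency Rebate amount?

$0

Energy Efficiency Rebate: 5% of the $72,000 excess over $342,400 is $3,600 ≥ base, so the credit is $0.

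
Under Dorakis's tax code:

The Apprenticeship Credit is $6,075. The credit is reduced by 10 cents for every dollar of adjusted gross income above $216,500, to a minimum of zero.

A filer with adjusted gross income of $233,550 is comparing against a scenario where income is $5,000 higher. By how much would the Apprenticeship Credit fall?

At $233,550 — 10% of the $17,050 excess over $216,500 is $1,705; credit = $6,075 − $1,705 = $4,370.
At $238,550 — 10% of the $22,050 excess over $216,500 is $2,205; credit = $6,075 − $2,205 = $3,870.
Lost: $4,370 − $3,870 = $500.

$500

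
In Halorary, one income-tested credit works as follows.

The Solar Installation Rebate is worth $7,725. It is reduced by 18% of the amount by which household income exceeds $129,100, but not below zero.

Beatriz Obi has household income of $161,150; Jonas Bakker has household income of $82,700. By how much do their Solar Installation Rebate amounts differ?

Beatriz ($161,150): Solar Installation Rebate: 18% of the $32,050 excess over $129,100 is $5,769; credit = $7,725 − $5,769 = $1,956.
Jonas ($82,700): Solar Installation Rebate: $82,700 is at or below the $129,100 threshold, so the full $7,725 applies.
Difference: |$1,956 − $7,725| = $5,769.

$5,769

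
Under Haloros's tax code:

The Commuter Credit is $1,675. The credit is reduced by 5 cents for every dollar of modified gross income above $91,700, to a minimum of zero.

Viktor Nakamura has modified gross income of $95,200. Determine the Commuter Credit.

Commuter Credit: 5% of the $3,500 excess over $91,700 is $175; credit = $1,675 − $175 = $1,500.

$1,500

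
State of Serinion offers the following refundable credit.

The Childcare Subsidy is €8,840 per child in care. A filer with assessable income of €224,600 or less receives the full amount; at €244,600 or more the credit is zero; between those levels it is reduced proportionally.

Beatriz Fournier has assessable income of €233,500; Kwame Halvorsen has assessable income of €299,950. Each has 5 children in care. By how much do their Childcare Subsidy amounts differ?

€24,531

Beatriz (€233,500): Childcare Subsidy: base = 5 × €8,840 = €44,200. €233,500 is €8,900 into a €20,000 phase-out range, leaving 11,100/20,000 of the credit: €44,200 × 11,100/20,000 = €24,531.
Kwame (€299,950): Childcare Subsidy: base = 5 × €8,840 = €44,200. €299,950 is at or above €244,600, so the credit is €0.
Difference: |€24,531 − €0| = €24,531.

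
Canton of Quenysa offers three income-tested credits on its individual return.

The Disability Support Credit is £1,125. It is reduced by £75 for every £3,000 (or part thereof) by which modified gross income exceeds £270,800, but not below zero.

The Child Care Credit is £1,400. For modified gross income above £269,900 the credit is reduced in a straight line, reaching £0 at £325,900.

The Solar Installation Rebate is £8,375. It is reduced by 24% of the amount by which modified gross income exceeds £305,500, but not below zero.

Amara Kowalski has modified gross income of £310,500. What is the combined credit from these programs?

Disability Support Credit: income exceeds £270,800 by £39,700, which is 14 full-or-partial £3,000 increments; reduction = 14 × £75 = £1,050, leaving £75.
Child Care Credit: £310,500 is £40,600 into a £56,000 phase-out range, leaving 15,400/56,000 of the credit: £1,400 × 15,400/56,000 = £385.
Solar Installation Rebate: 24% of the £5,000 excess over £305,500 is £1,200; credit = £8,375 − £1,200 = £7,175.
Total: £75 + £385 + £7,175 = £7,635.

£7,635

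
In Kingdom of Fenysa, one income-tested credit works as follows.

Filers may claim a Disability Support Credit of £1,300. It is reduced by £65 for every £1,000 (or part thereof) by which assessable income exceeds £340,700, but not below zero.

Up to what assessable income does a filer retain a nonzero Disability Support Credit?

After 19 increments the reduction is 19 × £65 = £1,235, leaving £65; one more increment wipes it out. Increment 19 ends at excess 19 × £1,000 = £19,000, so the highest qualifying income is £340,700 + £19,000 = £359,700.

£359,700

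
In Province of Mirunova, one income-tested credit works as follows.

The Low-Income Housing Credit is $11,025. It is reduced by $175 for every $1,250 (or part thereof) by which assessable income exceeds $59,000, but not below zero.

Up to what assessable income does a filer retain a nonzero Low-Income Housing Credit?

$136,500

After 62 increments the reduction is 62 × $175 = $10,850, leaving $175; one more increment wipes it out. Increment 62 ends at excess 62 × $1,250 = $77,500, so the highest qualifying income is $59,000 + $77,500 = $136,500.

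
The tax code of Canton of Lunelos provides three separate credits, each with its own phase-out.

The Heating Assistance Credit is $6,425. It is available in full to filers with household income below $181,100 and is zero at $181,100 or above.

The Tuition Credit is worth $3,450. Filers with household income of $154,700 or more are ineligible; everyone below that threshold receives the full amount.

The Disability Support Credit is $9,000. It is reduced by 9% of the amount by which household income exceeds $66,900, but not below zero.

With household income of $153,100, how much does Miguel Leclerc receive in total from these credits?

Heating Assistance Credit: $153,100 is below the $181,100 cutoff, so the full $6,425 applies.
Tuition Credit: $153,100 is below the $154,700 cutoff, so the full $3,450 applies.
Disability Support Credit: 9% of the $86,200 excess over $66,900 is $7,758; credit = $9,000 − $7,758 = $1,242.
Total: $6,425 + $3,450 + $1,242 = $11,117.

$11,117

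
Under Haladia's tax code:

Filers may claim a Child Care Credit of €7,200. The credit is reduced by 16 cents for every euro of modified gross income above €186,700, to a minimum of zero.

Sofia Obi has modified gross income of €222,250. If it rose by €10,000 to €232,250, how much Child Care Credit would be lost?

At €222,250 — 16% of the €35,550 excess over €186,700 is €5,688; credit = €7,200 − €5,688 = €1,512.
At €232,250 — 16% of the €45,550 excess over €186,700 is €7,288 ≥ base, so the credit is €0.
Lost: €1,512 − €0 = €1,512.

€1,512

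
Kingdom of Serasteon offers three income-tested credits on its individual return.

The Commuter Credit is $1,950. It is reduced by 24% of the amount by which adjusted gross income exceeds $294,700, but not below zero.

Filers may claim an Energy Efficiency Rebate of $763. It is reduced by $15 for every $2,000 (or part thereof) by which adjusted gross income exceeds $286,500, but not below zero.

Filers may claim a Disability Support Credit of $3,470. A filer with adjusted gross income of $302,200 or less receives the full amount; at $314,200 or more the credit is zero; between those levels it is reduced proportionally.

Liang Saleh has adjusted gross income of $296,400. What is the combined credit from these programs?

$5,700

Commuter Credit: 24% of the $1,700 excess over $294,700 is $408; credit = $1,950 − $408 = $1,542.
Energy Efficiency Rebate: income exceeds $286,500 by $9,900, which is 5 full-or-partial $2,000 increments; reduction = 5 × $15 = $75, leaving $688.
Disability Support Credit: $296,400 is at or below the $302,200 threshold, so the full $3,470 applies.
Total: $1,542 + $688 + $3,470 = $5,700.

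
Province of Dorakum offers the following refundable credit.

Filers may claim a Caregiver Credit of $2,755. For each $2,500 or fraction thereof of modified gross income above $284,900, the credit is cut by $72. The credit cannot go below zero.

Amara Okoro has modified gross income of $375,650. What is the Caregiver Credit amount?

$91

Caregiver Credit: income exceeds $284,900 by $90,750, which is 37 full-or-partial $2,500 increments; reduction = 37 × $72 = $2,664, leaving $91.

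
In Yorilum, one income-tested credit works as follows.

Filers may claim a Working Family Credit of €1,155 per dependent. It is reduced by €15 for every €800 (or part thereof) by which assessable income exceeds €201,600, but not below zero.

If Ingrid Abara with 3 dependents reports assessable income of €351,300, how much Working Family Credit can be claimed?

Working Family Credit: base = 3 × €1,155 = €3,465. income exceeds €201,600 by €149,700, which is 188 full-or-partial €800 increments; reduction = 188 × €15 = €2,820, leaving €645.

€645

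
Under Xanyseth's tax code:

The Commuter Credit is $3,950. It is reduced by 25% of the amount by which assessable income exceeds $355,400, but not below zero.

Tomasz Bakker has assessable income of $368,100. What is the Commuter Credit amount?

Commuter Credit: 25% of the $12,700 excess over $355,400 is $3,175; credit = $3,950 − $3,175 = $775.

$775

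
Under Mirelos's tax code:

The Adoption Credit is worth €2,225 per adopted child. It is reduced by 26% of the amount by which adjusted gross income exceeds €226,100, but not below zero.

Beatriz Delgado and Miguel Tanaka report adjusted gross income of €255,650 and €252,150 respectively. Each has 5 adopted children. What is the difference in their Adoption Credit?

€910

Beatriz (€255,650): Adoption Credit: base = 5 × €2,225 = €11,125. 26% of the €29,550 excess over €226,100 is €7,683; credit = €11,125 − €7,683 = €3,442.
Miguel (€252,150): Adoption Credit: base = 5 × €2,225 = €11,125. 26% of the €26,050 excess over €226,100 is €6,773; credit = €11,125 − €6,773 = €4,352.
Difference: |€3,442 − €4,352| = €910.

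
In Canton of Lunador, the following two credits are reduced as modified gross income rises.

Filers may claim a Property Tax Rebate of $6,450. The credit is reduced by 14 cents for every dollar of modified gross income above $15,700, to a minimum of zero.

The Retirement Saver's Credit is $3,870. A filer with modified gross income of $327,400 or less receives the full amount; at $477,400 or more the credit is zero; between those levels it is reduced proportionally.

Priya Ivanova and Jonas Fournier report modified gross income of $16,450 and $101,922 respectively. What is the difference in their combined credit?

$6,345

Priya ($16,450): Property Tax Rebate: 14% of the $750 excess over $15,700 is $105; credit = $6,450 − $105 = $6,345. Retirement Saver's Credit: $16,450 is at or below the $327,400 threshold, so the full $3,870 applies. total $6,345 + $3,870 = $10,215
Jonas ($101,922): Property Tax Rebate: 14% of the $86,222 excess over $15,700 is $12,071.08 ≥ base, so the credit is $0. Retirement Saver's Credit: $101,922 is at or below the $327,400 threshold, so the full $3,870 applies. total $0 + $3,870 = $3,870
Difference: |$10,215 − $3,870| = $6,345.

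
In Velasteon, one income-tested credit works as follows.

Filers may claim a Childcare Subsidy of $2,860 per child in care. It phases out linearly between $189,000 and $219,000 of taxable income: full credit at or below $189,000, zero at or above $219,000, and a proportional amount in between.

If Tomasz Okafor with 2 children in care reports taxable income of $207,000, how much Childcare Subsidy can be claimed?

$2,288

Childcare Subsidy: base = 2 × $2,860 = $5,720. $207,000 is $18,000 into a $30,000 phase-out range, leaving 12,000/30,000 of the credit: $5,720 × 12,000/30,000 = $2,288.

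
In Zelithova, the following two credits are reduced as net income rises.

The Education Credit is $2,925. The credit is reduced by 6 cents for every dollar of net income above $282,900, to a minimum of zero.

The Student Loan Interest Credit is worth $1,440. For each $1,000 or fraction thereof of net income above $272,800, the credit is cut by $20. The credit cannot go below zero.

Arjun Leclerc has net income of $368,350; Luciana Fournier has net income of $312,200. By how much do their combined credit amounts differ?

Arjun ($368,350): Education Credit: 6% of the $85,450 excess over $282,900 is $5,127 ≥ base, so the credit is $0. Student Loan Interest Credit: income exceeds $272,800 by $95,550 → 96 increments × $20 = $1,920 ≥ base, so the credit is $0. total $0 + $0 = $0
Luciana ($312,200): Education Credit: 6% of the $29,300 excess over $282,900 is $1,758; credit = $2,925 − $1,758 = $1,167. Student Loan Interest Credit: income exceeds $272,800 by $39,400, which is 40 full-or-partial $1,000 increments; reduction = 40 × $20 = $800, leaving $640. total $1,167 + $640 = $1,807
Difference: |$0 − $1,807| = $1,807.

$1,807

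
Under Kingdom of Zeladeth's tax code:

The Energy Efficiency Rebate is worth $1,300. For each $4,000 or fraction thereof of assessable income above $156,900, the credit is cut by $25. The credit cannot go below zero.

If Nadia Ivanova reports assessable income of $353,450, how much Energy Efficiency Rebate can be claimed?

Energy Efficiency Rebate: income exceeds $156,900 by $196,550, which is 50 full-or-partial $4,000 increments; reduction = 50 × $25 = $1,250, leaving $50.

$50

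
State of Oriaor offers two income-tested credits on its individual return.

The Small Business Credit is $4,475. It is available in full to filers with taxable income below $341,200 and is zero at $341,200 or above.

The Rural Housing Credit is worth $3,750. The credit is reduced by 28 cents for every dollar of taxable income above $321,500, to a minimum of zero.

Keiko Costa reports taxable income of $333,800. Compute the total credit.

Small Business Credit: $333,800 is below the $341,200 cutoff, so the full $4,475 applies.
Rural Housing Credit: 28% of the $12,300 excess over $321,500 is $3,444; credit = $3,750 − $3,444 = $306.
Total: $4,475 + $306 = $4,781.

$4,781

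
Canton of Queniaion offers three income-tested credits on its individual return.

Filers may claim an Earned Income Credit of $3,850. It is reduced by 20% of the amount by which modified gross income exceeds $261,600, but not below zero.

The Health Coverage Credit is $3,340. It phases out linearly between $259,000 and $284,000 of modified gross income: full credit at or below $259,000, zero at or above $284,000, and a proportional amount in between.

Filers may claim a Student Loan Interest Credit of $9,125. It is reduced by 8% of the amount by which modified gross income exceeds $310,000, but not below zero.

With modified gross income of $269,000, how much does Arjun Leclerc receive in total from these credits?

Earned Income Credit: 20% of the $7,400 excess over $261,600 is $1,480; credit = $3,850 − $1,480 = $2,370.
Health Coverage Credit: $269,000 is $10,000 into a $25,000 phase-out range, leaving 15,000/25,000 of the credit: $3,340 × 15,000/25,000 = $2,004.
Student Loan Interest Credit: $269,000 is at or below the $310,000 threshold, so the full $9,125 applies.
Total: $2,370 + $2,004 + $9,125 = $13,499.

$13,499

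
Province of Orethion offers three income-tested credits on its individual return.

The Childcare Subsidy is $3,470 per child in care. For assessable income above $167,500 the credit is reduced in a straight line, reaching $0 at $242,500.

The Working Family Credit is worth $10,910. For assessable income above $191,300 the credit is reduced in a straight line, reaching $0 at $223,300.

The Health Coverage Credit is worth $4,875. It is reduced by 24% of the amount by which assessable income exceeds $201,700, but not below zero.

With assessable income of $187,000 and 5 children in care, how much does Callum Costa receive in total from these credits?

Childcare Subsidy: base = 5 × $3,470 = $17,350. $187,000 is $19,500 into a $75,000 phase-out range, leaving 55,500/75,000 of the credit: $17,350 × 55,500/75,000 = $12,839.
Working Family Credit: $187,000 is at or below the $191,300 threshold, so the full $10,910 applies.
Health Coverage Credit: $187,000 is at or below the $201,700 threshold, so the full $4,875 applies.
Total: $12,839 + $10,910 + $4,875 = $28,624.

$28,624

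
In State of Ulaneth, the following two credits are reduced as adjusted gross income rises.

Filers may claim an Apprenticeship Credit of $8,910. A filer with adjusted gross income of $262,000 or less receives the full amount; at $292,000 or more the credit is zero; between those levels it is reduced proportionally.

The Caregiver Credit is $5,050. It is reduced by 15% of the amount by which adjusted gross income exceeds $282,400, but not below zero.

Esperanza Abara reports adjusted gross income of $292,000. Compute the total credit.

Apprenticeship Credit: $292,000 is at or above $292,000, so the credit is $0.
Caregiver Credit: 15% of the $9,600 excess over $282,400 is $1,440; credit = $5,050 − $1,440 = $3,610.
Total: $0 + $3,610 = $3,610.

$3,610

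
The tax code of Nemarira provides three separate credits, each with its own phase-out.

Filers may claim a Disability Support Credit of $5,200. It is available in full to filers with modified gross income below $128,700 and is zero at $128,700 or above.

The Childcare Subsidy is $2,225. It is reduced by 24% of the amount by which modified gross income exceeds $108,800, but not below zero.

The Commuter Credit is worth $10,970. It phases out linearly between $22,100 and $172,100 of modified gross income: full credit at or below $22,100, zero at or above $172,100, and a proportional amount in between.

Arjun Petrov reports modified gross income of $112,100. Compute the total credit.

Disability Support Credit: $112,100 is below the $128,700 cutoff, so the full $5,200 applies.
Childcare Subsidy: 24% of the $3,300 excess over $108,800 is $792; credit = $2,225 − $792 = $1,433.
Commuter Credit: $112,100 is $90,000 into a $150,000 phase-out range, leaving 60,000/150,000 of the credit: $10,970 × 60,000/150,000 = $4,388.
Total: $5,200 + $1,433 + $4,388 = $11,021.

$11,021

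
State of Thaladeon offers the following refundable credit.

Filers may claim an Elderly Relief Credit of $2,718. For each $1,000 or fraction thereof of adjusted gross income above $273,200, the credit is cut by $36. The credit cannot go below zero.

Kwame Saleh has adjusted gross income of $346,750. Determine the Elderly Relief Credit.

$54

Elderly Relief Credit: income exceeds $273,200 by $73,550, which is 74 full-or-partial $1,000 increments; reduction = 74 × $36 = $2,664, leaving $54.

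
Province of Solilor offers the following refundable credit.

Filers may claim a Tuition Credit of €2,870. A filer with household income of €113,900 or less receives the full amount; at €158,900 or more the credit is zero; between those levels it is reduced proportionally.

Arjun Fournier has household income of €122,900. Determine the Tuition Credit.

Tuition Credit: €122,900 is €9,000 into a €45,000 phase-out range, leaving 36,000/45,000 of the credit: €2,870 × 36,000/45,000 = €2,296.

€2,296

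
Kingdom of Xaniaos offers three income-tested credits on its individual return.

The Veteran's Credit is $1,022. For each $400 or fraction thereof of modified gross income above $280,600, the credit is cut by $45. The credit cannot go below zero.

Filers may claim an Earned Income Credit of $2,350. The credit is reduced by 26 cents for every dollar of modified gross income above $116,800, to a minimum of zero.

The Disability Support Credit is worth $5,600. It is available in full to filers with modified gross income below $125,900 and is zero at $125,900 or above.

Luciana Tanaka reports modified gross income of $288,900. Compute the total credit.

Veteran's Credit: income exceeds $280,600 by $8,300, which is 21 full-or-partial $400 increments; reduction = 21 × $45 = $945, leaving $77.
Earned Income Credit: 26% of the $172,100 excess over $116,800 is $44,746 ≥ base, so the credit is $0.
Disability Support Credit: $288,900 meets or exceeds the $125,900 cutoff, so the credit is $0.
Total: $77 + $0 + $0 = $77.

$77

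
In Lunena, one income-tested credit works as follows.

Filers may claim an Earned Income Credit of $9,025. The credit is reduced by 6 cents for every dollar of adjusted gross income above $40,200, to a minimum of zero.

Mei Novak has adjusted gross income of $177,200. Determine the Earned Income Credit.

Earned Income Credit: 6% of the $137,000 excess over $40,200 is $8,220; credit = $9,025 − $8,220 = $805.

$805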